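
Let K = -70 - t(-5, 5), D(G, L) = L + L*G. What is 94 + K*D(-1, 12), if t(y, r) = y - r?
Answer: 94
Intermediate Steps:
D(G, L) = L + G*L
K = -60 (K = -70 - (-5 - 1*5) = -70 - (-5 - 5) = -70 - 1*(-10) = -70 + 10 = -60)
94 + K*D(-1, 12) = 94 - 720*(1 - 1) = 94 - 720*0 = 94 - 60*0 = 94 + 0 = 94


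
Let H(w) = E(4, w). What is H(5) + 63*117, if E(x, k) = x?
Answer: 7375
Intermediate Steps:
H(w) = 4
H(5) + 63*117 = 4 + 63*117 = 4 + 7371 = 7375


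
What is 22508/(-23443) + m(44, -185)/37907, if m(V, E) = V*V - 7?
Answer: -47528777/52273753 ≈ -0.90923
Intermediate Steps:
m(V, E) = -7 + V² (m(V, E) = V² - 7 = -7 + V²)
22508/(-23443) + m(44, -185)/37907 = 22508/(-23443) + (-7 + 44²)/37907 = 22508*(-1/23443) + (-7 + 1936)*(1/37907) = -1324/1379 + 1929*(1/37907) = -1324/1379 + 1929/37907 = -47528777/52273753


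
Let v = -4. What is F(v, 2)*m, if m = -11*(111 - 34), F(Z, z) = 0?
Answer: 0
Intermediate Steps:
m = -847 (m = -11*77 = -847)
F(v, 2)*m = 0*(-847) = 0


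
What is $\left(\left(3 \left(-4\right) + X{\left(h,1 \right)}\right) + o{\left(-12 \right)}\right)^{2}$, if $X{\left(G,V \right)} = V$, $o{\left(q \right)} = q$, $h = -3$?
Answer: $529$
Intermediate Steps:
$\left(\left(3 \left(-4\right) + X{\left(h,1 \right)}\right) + o{\left(-12 \right)}\right)^{2} = \left(\left(3 \left(-4\right) + 1\right) - 12\right)^{2} = \left(\left(-12 + 1\right) - 12\right)^{2} = \left(-11 - 12\right)^{2} = \left(-23\right)^{2} = 529$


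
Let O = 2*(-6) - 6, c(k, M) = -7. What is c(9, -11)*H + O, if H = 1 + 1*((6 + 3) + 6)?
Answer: -130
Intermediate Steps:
O = -18 (O = -12 - 6 = -18)
H = 16 (H = 1 + 1*(9 + 6) = 1 + 1*15 = 1 + 15 = 16)
c(9, -11)*H + O = -7*16 - 18 = -112 - 18 = -130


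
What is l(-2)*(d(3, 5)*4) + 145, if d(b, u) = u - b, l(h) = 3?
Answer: 169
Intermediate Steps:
l(-2)*(d(3, 5)*4) + 145 = 3*((5 - 1*3)*4) + 145 = 3*((5 - 3)*4) + 145 = 3*(2*4) + 145 = 3*8 + 145 = 24 + 145 = 169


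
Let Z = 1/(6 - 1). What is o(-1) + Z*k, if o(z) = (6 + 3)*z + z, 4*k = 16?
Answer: -46/5 ≈ -9.2000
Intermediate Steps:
k = 4 (k = (¼)*16 = 4)
o(z) = 10*z (o(z) = 9*z + z = 10*z)
Z = ⅕ (Z = 1/5 = ⅕ ≈ 0.20000)
o(-1) + Z*k = 10*(-1) + (⅕)*4 = -10 + ⅘ = -46/5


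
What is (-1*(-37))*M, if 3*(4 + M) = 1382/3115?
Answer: -1331926/9345 ≈ -142.53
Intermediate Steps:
M = -35998/9345 (M = -4 + (1382/3115)/3 = -4 + (1382*(1/3115))/3 = -4 + (1/3)*(1382/3115) = -4 + 1382/9345 = -35998/9345 ≈ -3.8521)
(-1*(-37))*M = -1*(-37)*(-35998/9345) = 37*(-35998/9345) = -1331926/9345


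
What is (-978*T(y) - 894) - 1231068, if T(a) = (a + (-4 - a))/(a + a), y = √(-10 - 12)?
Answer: -1231962 - 978*I*√22/11 ≈ -1.232e+6 - 417.02*I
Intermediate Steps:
y = I*√22 (y = √(-22) = I*√22 ≈ 4.6904*I)
T(a) = -2/a (T(a) = -4*1/(2*a) = -2/a)
(-978*T(y) - 894) - 1231068 = (-(-1956)/(I*√22) - 894) - 1231068 = (-(-1956)*(-I*√22/22) - 894) - 1231068 = (-978*I*√22/11 - 894) - 1231068 = (-894 - 978*I*√22/11) - 1231068 = -1231962 - 978*I*√22/11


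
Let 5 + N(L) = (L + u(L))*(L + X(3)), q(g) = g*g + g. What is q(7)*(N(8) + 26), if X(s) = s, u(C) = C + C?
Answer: 15960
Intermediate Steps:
q(g) = g + g² (q(g) = g² + g = g + g²)
u(C) = 2*C
N(L) = -5 + 3*L*(3 + L) (N(L) = -5 + (L + 2*L)*(L + 3) = -5 + (3*L)*(3 + L) = -5 + 3*L*(3 + L))
q(7)*(N(8) + 26) = (7*(1 + 7))*((-5 + 3*8² + 9*8) + 26) = (7*8)*((-5 + 3*64 + 72) + 26) = 56*((-5 + 192 + 72) + 26) = 56*(259 + 26) = 56*285 = 15960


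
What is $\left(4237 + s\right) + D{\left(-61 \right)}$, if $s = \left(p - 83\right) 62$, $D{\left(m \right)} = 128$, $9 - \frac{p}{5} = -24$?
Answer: $9449$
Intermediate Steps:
$p = 165$ ($p = 45 - -120 = 45 + 120 = 165$)
$s = 5084$ ($s = \left(165 - 83\right) 62 = 82 \cdot 62 = 5084$)
$\left(4237 + s\right) + D{\left(-61 \right)} = \left(4237 + 5084\right) + 128 = 9321 + 128 = 9449$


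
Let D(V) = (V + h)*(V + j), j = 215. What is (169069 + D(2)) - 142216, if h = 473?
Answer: 129928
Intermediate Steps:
D(V) = (215 + V)*(473 + V) (D(V) = (V + 473)*(V + 215) = (473 + V)*(215 + V) = (215 + V)*(473 + V))
(169069 + D(2)) - 142216 = (169069 + (101695 + 2**2 + 688*2)) - 142216 = (169069 + (101695 + 4 + 1376)) - 142216 = (169069 + 103075) - 142216 = 272144 - 142216 = 129928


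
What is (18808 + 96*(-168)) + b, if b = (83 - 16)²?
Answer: 7169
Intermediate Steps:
b = 4489 (b = 67² = 4489)
(18808 + 96*(-168)) + b = (18808 + 96*(-168)) + 4489 = (18808 - 16128) + 4489 = 2680 + 4489 = 7169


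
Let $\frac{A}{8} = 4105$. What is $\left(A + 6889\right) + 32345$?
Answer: $72074$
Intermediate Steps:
$A = 32840$ ($A = 8 \cdot 4105 = 32840$)
$\left(A + 6889\right) + 32345 = \left(32840 + 6889\right) + 32345 = 39729 + 32345 = 72074$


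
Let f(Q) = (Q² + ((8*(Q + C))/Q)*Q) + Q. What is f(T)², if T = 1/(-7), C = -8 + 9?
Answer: 108900/2401 ≈ 45.356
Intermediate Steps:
C = 1
T = -⅐ ≈ -0.14286
f(Q) = 8 + Q² + 9*Q (f(Q) = (Q² + ((8*(Q + 1))/Q)*Q) + Q = (Q² + ((8*(1 + Q))/Q)*Q) + Q = (Q² + ((8 + 8*Q)/Q)*Q) + Q = (Q² + (8 + 8*Q)) + Q = (8 + Q² + 8*Q) + Q = 8 + Q² + 9*Q)
f(T)² = (8 + (-⅐)² + 9*(-⅐))² = (8 + 1/49 - 9/7)² = (330/49)² = 108900/2401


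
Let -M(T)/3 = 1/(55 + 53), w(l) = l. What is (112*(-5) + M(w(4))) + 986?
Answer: 15335/36 ≈ 425.97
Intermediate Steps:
M(T) = -1/36 (M(T) = -3/(55 + 53) = -3/108 = -3*1/108 = -1/36)
(112*(-5) + M(w(4))) + 986 = (112*(-5) - 1/36) + 986 = (-560 - 1/36) + 986 = -20161/36 + 986 = 15335/36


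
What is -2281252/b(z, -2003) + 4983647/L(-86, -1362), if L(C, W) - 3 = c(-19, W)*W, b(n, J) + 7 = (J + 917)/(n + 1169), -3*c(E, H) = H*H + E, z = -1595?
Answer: 34101795545825832/66532326887 ≈ 5.1256e+5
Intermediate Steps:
c(E, H) = -E/3 - H²/3 (c(E, H) = -(H*H + E)/3 = -(H² + E)/3 = -(E + H²)/3 = -E/3 - H²/3)
b(n, J) = -7 + (917 + J)/(1169 + n) (b(n, J) = -7 + (J + 917)/(n + 1169) = -7 + (917 + J)/(1169 + n))
L(C, W) = 3 + W*(19/3 - W²/3) (L(C, W) = 3 + (-⅓*(-19) - W²/3)*W = 3 + (19/3 - W²/3)*W = 3 + W*(19/3 - W²/3))
-2281252/b(z, -2003) + 4983647/L(-86, -1362) = -2281252*(1169 - 1595)/(-7266 - 2003 - 7*(-1595)) + 4983647/(3 - ⅓*(-1362)*(-19 + (-1362)²)) = -2281252*(-426/(-7266 - 2003 + 11165)) + 4983647/(3 - ⅓*(-1362)*(-19 + 1855044)) = -2281252/((-1/426*1896)) + 4983647/(3 - ⅓*(-1362)*1855025) = -2281252/(-316/71) + 4983647/(3 + 842181350) = -2281252*(-71/316) + 4983647/842181353 = 40492223/79 + 4983647*(1/842181353) = 40492223/79 + 4983647/842181353 = 34101795545825832/66532326887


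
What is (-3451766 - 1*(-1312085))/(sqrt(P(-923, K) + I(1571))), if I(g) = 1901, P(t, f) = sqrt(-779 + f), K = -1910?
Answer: -2139681/sqrt(1901 + I*sqrt(2689)) ≈ -49061.0 + 669.02*I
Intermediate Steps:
(-3451766 - 1*(-1312085))/(sqrt(P(-923, K) + I(1571))) = (-3451766 - 1*(-1312085))/(sqrt(sqrt(-779 - 1910) + 1901)) = (-3451766 + 1312085)/(sqrt(sqrt(-2689) + 1901)) = -2139681/sqrt(I*sqrt(2689) + 1901) = -2139681/sqrt(1901 + I*sqrt(2689))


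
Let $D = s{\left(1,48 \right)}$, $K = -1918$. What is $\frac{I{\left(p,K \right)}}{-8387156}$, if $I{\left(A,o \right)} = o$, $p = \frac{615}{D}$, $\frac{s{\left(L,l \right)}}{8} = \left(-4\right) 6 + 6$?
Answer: $\frac{959}{4193578} \approx 0.00022868$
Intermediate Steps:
$s{\left(L,l \right)} = -144$ ($s{\left(L,l \right)} = 8 \left(\left(-4\right) 6 + 6\right) = 8 \left(-24 + 6\right) = 8 \left(-18\right) = -144$)
$D = -144$
$p = - \frac{205}{48}$ ($p = \frac{615}{-144} = 615 \left(- \frac{1}{144}\right) = - \frac{205}{48} \approx -4.2708$)
$\frac{I{\left(p,K \right)}}{-8387156} = - \frac{1918}{-8387156} = \left(-1918\right) \left(- \frac{1}{8387156}\right) = \frac{959}{4193578}$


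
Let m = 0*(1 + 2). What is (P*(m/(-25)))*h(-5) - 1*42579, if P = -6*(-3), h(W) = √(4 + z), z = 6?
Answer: -42579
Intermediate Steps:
h(W) = √10 (h(W) = √(4 + 6) = √10)
m = 0 (m = 0*3 = 0)
P = 18
(P*(m/(-25)))*h(-5) - 1*42579 = (18*(0/(-25)))*√10 - 1*42579 = (18*(0*(-1/25)))*√10 - 42579 = (18*0)*√10 - 42579 = 0*√10 - 42579 = 0 - 42579 = -42579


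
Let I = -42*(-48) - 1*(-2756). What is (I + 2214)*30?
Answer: 209580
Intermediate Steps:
I = 4772 (I = 2016 + 2756 = 4772)
(I + 2214)*30 = (4772 + 2214)*30 = 6986*30 = 209580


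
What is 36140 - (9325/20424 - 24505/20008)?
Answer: 230760720350/6385053 ≈ 36141.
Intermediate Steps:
36140 - (9325/20424 - 24505/20008) = 36140 - 1*(-4904930/6385053) = 36140 + 4904930/6385053 = 230760720350/6385053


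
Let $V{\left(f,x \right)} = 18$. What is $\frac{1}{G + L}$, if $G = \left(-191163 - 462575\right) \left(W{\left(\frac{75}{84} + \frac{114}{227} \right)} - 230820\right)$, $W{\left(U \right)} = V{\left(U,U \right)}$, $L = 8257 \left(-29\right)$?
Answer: $\frac{1}{150883798423} \approx 6.6276 \cdot 10^{-12}$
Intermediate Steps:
$L = -239453$
$W{\left(U \right)} = 18$
$G = 150884037876$ ($G = \left(-191163 - 462575\right) \left(18 - 230820\right) = \left(-653738\right) \left(-230802\right) = 150884037876$)
$\frac{1}{G + L} = \frac{1}{150884037876 - 239453} = \frac{1}{150883798423}$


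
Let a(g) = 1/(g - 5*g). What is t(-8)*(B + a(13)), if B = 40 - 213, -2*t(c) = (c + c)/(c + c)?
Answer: 8997/104 ≈ 86.510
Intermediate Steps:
t(c) = -1/2 (t(c) = -(c + c)/(2*(c + c)) = -2*c/(2*(2*c)) = -2*c*1/(2*c)/2 = -1/2*1 = -1/2)
a(g) = -1/(4*g) (a(g) = 1/(-4*g) = -1/(4*g))
B = -173
t(-8)*(B + a(13)) = -(-173 - 1/4/13)/2 = -(-173 - 1/4*1/13)/2 = -(-173 - 1/52)/2 = -1/2*(-8997/52) = 8997/104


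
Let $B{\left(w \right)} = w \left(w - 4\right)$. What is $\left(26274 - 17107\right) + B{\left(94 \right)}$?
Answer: $17627$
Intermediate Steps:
$B{\left(w \right)} = w \left(-4 + w\right)$
$\left(26274 - 17107\right) + B{\left(94 \right)} = \left(26274 - 17107\right) + 94 \left(-4 + 94\right) = \left(26274 - 17107\right) + 94 \cdot 90 = \left(26274 - 17107\right) + 8460 = 9167 + 8460 = 17627$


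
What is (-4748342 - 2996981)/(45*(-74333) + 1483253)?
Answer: 7745323/1861732 ≈ 4.1603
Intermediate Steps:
(-4748342 - 2996981)/(45*(-74333) + 1483253) = -7745323/(-3344985 + 1483253) = -7745323/(-1861732) = -7745323*(-1/1861732) = 7745323/1861732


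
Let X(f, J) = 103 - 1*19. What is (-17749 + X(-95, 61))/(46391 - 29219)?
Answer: -17665/17172 ≈ -1.0287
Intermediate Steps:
X(f, J) = 84 (X(f, J) = 103 - 19 = 84)
(-17749 + X(-95, 61))/(46391 - 29219) = (-17749 + 84)/(46391 - 29219) = -17665/17172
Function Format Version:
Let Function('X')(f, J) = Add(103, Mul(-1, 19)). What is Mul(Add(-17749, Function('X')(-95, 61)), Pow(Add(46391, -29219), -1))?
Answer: Rational(-17665, 17172) ≈ -1.0287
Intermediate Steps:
Function('X')(f, J) = 84 (Function('X')(f, J) = Add(103, -19) = 84)
Mul(Add(-17749, Function('X')(-95, 61)), Pow(Add(46391, -29219), -1)) = Mul(Add(-17749, 84), Pow(Add(46391, -29219), -1)) = Mul(-17665, Pow(17172, -1)) = Mul(-17665, Rational(1, 17172)) = Rational(-17665, 17172)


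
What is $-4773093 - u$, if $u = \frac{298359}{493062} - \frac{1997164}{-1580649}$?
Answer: $- \frac{1239983155504509431}{259785985746} \approx -4.7731 \cdot 10^{6}$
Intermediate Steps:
$u = \frac{485442177053}{259785985746}$ ($u = 298359 \cdot \frac{1}{493062} - - \frac{1997164}{1580649} = \frac{99453}{164354} + \frac{1997164}{1580649} = \frac{485442177053}{259785985746} \approx 1.8686$)
$-4773093 - u = -4773093 - \frac{485442177053}{259785985746} = - \frac{1239983155504509431}{259785985746}$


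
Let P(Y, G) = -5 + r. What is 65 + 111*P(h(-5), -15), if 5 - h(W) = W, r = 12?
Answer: 842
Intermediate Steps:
h(W) = 5 - W
P(Y, G) = 7 (P(Y, G) = -5 + 12 = 7)
65 + 111*P(h(-5), -15) = 65 + 111*7 = 65 + 777 = 842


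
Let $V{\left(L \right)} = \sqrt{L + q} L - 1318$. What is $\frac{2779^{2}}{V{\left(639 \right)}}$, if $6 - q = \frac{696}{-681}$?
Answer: $\frac{2310565907426}{59484722539} + \frac{4934895399 \sqrt{33288869}}{59484722539} \approx 517.5$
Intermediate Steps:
$q = \frac{1594}{227}$ ($q = 6 - \frac{696}{-681} = 6 - 696 \left(- \frac{1}{681}\right) = 6 - - \frac{232}{227} = 6 + \frac{232}{227} = \frac{1594}{227} \approx 7.022$)
$V{\left(L \right)} = -1318 + L \sqrt{\frac{1594}{227} + L}$ ($V{\left(L \right)} = \sqrt{L + \frac{1594}{227}} L - 1318 = \sqrt{\frac{1594}{227} + L} L - 1318 = L \sqrt{\frac{1594}{227} + L} - 1318 = -1318 + L \sqrt{\frac{1594}{227} + L}$)
$\frac{2779^{2}}{V{\left(639 \right)}} = \frac{2779^{2}}{-1318 + \frac{1}{227} \cdot 639 \sqrt{361838 + 51529 \cdot 639}} = \frac{7722841}{-1318 + \frac{1}{227} \cdot 639 \sqrt{361838 + 32927031}} = \frac{7722841}{-1318 + \frac{1}{227} \cdot 639 \sqrt{33288869}} = \frac{7722841}{-1318 + \frac{639 \sqrt{33288869}}{227}}$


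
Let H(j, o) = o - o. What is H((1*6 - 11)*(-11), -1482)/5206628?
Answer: 0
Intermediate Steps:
H(j, o) = 0
H((1*6 - 11)*(-11), -1482)/5206628 = 0/5206628 = 0*(1/5206628) = 0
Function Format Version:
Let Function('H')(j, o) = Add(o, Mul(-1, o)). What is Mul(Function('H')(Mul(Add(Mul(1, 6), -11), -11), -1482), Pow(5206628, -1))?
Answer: 0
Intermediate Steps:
Function('H')(j, o) = 0
Mul(Function('H')(Mul(Add(Mul(1, 6), -11), -11), -1482), Pow(5206628, -1)) = Mul(0, Pow(5206628, -1)) = Mul(0, Rational(1, 5206628)) = 0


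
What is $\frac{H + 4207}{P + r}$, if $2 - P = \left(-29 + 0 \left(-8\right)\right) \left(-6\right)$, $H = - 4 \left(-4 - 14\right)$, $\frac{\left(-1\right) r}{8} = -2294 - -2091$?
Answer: $\frac{389}{132} \approx 2.947$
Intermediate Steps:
$r = 1624$ ($r = - 8 \left(-2294 - -2091\right) = - 8 \left(-2294 + 2091\right) = \left(-8\right) \left(-203\right) = 1624$)
$H = 72$ ($H = \left(-4\right) \left(-18\right) = 72$)
$P = -172$ ($P = 2 - \left(-29 + 0 \left(-8\right)\right) \left(-6\right) = 2 - \left(-29 + 0\right) \left(-6\right) = 2 - \left(-29\right) \left(-6\right) = 2 - 174 = -172$)
$\frac{H + 4207}{P + r} = \frac{72 + 4207}{-172 + 1624} = \frac{4279}{1452} = 4279 \cdot \frac{1}{1452} = \frac{389}{132}$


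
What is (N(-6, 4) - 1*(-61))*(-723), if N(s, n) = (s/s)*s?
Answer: -39765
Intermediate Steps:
N(s, n) = s (N(s, n) = 1*s = s)
(N(-6, 4) - 1*(-61))*(-723) = (-6 - 1*(-61))*(-723) = (-6 + 61)*(-723) = 55*(-723) = -39765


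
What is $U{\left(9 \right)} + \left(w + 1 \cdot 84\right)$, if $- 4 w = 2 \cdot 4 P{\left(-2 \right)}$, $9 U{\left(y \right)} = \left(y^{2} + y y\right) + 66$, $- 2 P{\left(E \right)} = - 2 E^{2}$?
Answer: $\frac{304}{3} \approx 101.33$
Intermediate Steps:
$P{\left(E \right)} = E^{2}$ ($P{\left(E \right)} = - \frac{\left(-2\right) E^{2}}{2} = E^{2}$)
$U{\left(y \right)} = \frac{22}{3} + \frac{2 y^{2}}{9}$ ($U{\left(y \right)} = \frac{\left(y^{2} + y y\right) + 66}{9} = \frac{\left(y^{2} + y^{2}\right) + 66}{9} = \frac{2 y^{2} + 66}{9} = \frac{66 + 2 y^{2}}{9} = \frac{22}{3} + \frac{2 y^{2}}{9}$)
$w = -8$ ($w = - \frac{2 \cdot 4 \left(-2\right)^{2}}{4} = - \frac{8 \cdot 4}{4} = \left(- \frac{1}{4}\right) 32 = -8$)
$U{\left(9 \right)} + \left(w + 1 \cdot 84\right) = \left(\frac{22}{3} + \frac{2 \cdot 9^{2}}{9}\right) + \left(-8 + 1 \cdot 84\right) = \left(\frac{22}{3} + \frac{2}{9} \cdot 81\right) + \left(-8 + 84\right) = \left(\frac{22}{3} + 18\right) + 76 = \frac{76}{3} + 76 = \frac{304}{3}$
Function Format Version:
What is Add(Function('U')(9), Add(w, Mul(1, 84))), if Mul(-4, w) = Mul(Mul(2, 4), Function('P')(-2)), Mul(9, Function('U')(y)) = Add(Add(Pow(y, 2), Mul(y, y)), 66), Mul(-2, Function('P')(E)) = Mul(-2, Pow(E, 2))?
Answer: Rational(304, 3) ≈ 101.33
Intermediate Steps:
Function('P')(E) = Pow(E, 2) (Function('P')(E) = Mul(Rational(-1, 2), Mul(-2, Pow(E, 2))) = Pow(E, 2))
Function('U')(y) = Add(Rational(22, 3), Mul(Rational(2, 9), Pow(y, 2))) (Function('U')(y) = Mul(Rational(1, 9), Add(Add(Pow(y, 2), Mul(y, y)), 66)) = Mul(Rational(1, 9), Add(Add(Pow(y, 2), Pow(y, 2)), 66)) = Mul(Rational(1, 9), Add(Mul(2, Pow(y, 2)), 66)) = Mul(Rational(1, 9), Add(66, Mul(2, Pow(y, 2)))) = Add(Rational(22, 3), Mul(Rational(2, 9), Pow(y, 2))))
w = -8 (w = Mul(Rational(-1, 4), Mul(Mul(2, 4), Pow(-2, 2))) = Mul(Rational(-1, 4), Mul(8, 4)) = Mul(Rational(-1, 4), 32) = -8)
Add(Function('U')(9), Add(w, Mul(1, 84))) = Add(Add(Rational(22, 3), Mul(Rational(2, 9), Pow(9, 2))), Add(-8, Mul(1, 84))) = Add(Add(Rational(22, 3), Mul(Rational(2, 9), 81)), Add(-8, 84)) = Add(Add(Rational(22, 3), 18), 76) = Add(Rational(76, 3), 76) = Rational(304, 3)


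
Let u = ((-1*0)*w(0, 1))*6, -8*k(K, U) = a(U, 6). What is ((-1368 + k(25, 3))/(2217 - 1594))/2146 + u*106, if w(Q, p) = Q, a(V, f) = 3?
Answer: -123/120176 ≈ -0.0010235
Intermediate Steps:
k(K, U) = -3/8 (k(K, U) = -1/8*3 = -3/8)
u = 0 (u = (-1*0*0)*6 = (0*0)*6 = 0*6 = 0)
((-1368 + k(25, 3))/(2217 - 1594))/2146 + u*106 = ((-1368 - 3/8)/(2217 - 1594))/2146 + 0*106 = -10947/8/623*(1/2146) + 0 = -10947/8*1/623*(1/2146) + 0 = -123/56*1/2146 + 0 = -123/120176 + 0 = -123/120176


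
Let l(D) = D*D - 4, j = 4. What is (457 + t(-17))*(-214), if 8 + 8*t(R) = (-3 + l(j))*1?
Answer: -391299/4 ≈ -97825.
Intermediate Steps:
l(D) = -4 + D² (l(D) = D² - 4 = -4 + D²)
t(R) = ⅛ (t(R) = -1 + ((-3 + (-4 + 4²))*1)/8 = -1 + ((-3 + (-4 + 16))*1)/8 = -1 + ((-3 + 12)*1)/8 = -1 + (9*1)/8 = -1 + (⅛)*9 = -1 + 9/8 = ⅛)
(457 + t(-17))*(-214) = (457 + ⅛)*(-214) = (3657/8)*(-214) = -391299/4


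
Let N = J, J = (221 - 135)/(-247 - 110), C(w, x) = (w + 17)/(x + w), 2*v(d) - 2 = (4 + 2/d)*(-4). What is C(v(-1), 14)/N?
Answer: -2499/473 ≈ -5.2833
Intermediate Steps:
v(d) = -7 - 4/d (v(d) = 1 + ((4 + 2/d)*(-4))/2 = 1 + (-16 - 8/d)/2 = 1 + (-8 - 4/d) = -7 - 4/d)
C(w, x) = (17 + w)/(w + x)
J = -86/357 (J = 86/(-357) = 86*(-1/357) = -86/357 ≈ -0.24090)
N = -86/357 ≈ -0.24090
C(v(-1), 14)/N = ((17 + (-7 - 4/(-1)))/((-7 - 4/(-1)) + 14))/(-86/357) = ((17 + (-7 - 4*(-1)))/((-7 - 4*(-1)) + 14))*(-357/86) = ((17 + (-7 + 4))/((-7 + 4) + 14))*(-357/86) = ((17 - 3)/(-3 + 14))*(-357/86) = (14/11)*(-357/86) = -2499/473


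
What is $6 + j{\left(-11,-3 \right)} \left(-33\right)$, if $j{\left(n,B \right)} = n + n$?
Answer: $732$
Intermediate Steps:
$j{\left(n,B \right)} = 2 n$
$6 + j{\left(-11,-3 \right)} \left(-33\right) = 6 + 2 \left(-11\right) \left(-33\right) = 6 - -726 = 6 + 726 = 732$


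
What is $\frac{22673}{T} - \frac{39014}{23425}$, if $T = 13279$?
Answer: $\frac{1864017}{44437225} \approx 0.041947$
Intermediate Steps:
$\frac{22673}{T} - \frac{39014}{23425} = \frac{22673}{13279} - \frac{39014}{23425} = 22673 \cdot \frac{1}{13279} - \frac{39014}{23425} = \frac{3239}{1897} - \frac{39014}{23425} = \frac{1864017}{44437225}$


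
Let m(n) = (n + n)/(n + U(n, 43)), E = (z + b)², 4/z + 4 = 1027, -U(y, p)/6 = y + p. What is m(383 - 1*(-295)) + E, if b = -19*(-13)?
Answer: 19410193346623/318144816 ≈ 61011.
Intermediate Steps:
U(y, p) = -6*p - 6*y (U(y, p) = -6*(y + p) = -6*(p + y) = -6*p - 6*y)
z = 4/1023 (z = 4/(-4 + 1027) = 4/1023 ≈ 0.0039101)
b = 247
E = 63849709225/1046529 (E = (4/1023 + 247)² = (252685/1023)² = 63849709225/1046529 ≈ 61011.)
m(n) = 2*n/(-258 - 5*n) (m(n) = (n + n)/(n + (-6*43 - 6*n)) = (2*n)/(n + (-258 - 6*n)) = (2*n)/(-258 - 5*n) = 2*n/(-258 - 5*n))
m(383 - 1*(-295)) + E = -2*(383 - 1*(-295))/(258 + 5*(383 - 1*(-295))) + 63849709225/1046529 = -2*(383 + 295)/(258 + 5*(383 + 295)) + 63849709225/1046529 = -2*678/(258 + 5*678) + 63849709225/1046529 = -2*678/(258 + 3390) + 63849709225/1046529 = -2*678/3648 + 63849709225/1046529 = -2*678*1/3648 + 63849709225/1046529 = -113/304 + 63849709225/1046529 = 19410193346623/318144816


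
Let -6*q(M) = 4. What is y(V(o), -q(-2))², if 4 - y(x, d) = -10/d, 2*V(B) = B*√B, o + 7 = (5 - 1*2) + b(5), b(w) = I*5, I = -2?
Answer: 361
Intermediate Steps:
b(w) = -10 (b(w) = -2*5 = -10)
q(M) = -⅔ (q(M) = -⅙*4 = -⅔)
o = -14 (o = -7 + ((5 - 1*2) - 10) = -7 + ((5 - 2) - 10) = -7 + (3 - 10) = -7 - 7 = -14)
V(B) = B^(3/2)/2 (V(B) = (B*√B)/2 = B^(3/2)/2)
y(x, d) = 4 + 10/d (y(x, d) = 4 - (-10)/d = 4 + 10/d)
y(V(o), -q(-2))² = (4 + 10/((-1*(-⅔))))² = (4 + 10/(⅔))² = (4 + 10*(3/2))² = (4 + 15)² = 19² = 361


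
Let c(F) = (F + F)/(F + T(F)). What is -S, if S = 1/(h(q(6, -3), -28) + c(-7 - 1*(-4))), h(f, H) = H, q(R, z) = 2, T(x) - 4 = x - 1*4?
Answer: 1/27 ≈ 0.037037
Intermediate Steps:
T(x) = x (T(x) = 4 + (x - 1*4) = 4 + (x - 4) = 4 + (-4 + x) = x)
c(F) = 1 (c(F) = (F + F)/(F + F) = (2*F)/((2*F)) = (2*F)*(1/(2*F)) = 1)
S = -1/27 (S = 1/(-28 + 1) = 1/(-27) = -1/27 ≈ -0.037037)
-S = -1*(-1/27) = 1/27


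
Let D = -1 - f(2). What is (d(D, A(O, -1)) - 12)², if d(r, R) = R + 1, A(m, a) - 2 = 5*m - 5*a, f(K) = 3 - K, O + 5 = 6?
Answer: 1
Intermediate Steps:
O = 1 (O = -5 + 6 = 1)
A(m, a) = 2 - 5*a + 5*m (A(m, a) = 2 + (5*m - 5*a) = 2 + (-5*a + 5*m) = 2 - 5*a + 5*m)
D = -2 (D = -1 - (3 - 1*2) = -1 - (3 - 2) = -1 - 1*1 = -1 - 1 = -2)
d(r, R) = 1 + R
(d(D, A(O, -1)) - 12)² = ((1 + (2 - 5*(-1) + 5*1)) - 12)² = ((1 + (2 + 5 + 5)) - 12)² = ((1 + 12) - 12)² = (13 - 12)² = 1² = 1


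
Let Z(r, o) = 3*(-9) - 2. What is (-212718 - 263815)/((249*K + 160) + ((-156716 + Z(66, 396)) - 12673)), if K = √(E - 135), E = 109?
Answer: 858053431/304785985 + 2524611*I*√26/609571970 ≈ 2.8153 + 0.021118*I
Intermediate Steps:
Z(r, o) = -29 (Z(r, o) = -27 - 2 = -29)
K = I*√26 (K = √(109 - 135) = √(-26) = I*√26 ≈ 5.099*I)
(-212718 - 263815)/((249*K + 160) + ((-156716 + Z(66, 396)) - 12673)) = (-212718 - 263815)/((249*(I*√26) + 160) + ((-156716 - 29) - 12673)) = -476533/((249*I*√26 + 160) + (-156745 - 12673)) = -476533/((160 + 249*I*√26) - 169418) = -476533/(-169258 + 249*I*√26)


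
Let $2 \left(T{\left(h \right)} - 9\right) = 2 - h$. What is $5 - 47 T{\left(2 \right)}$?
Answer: $-418$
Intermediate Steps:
$T{\left(h \right)} = 10 - \frac{h}{2}$ ($T{\left(h \right)} = 9 + \frac{2 - h}{2} = 9 - \left(-1 + \frac{h}{2}\right) = 10 - \frac{h}{2}$)
$5 - 47 T{\left(2 \right)} = 5 - 47 \left(10 - 1\right) = 5 - 423 = -418$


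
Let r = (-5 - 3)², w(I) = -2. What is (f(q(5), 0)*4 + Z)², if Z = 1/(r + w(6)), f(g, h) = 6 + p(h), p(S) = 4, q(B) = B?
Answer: 6155361/3844 ≈ 1601.3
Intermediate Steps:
r = 64 (r = (-8)² = 64)
f(g, h) = 10 (f(g, h) = 6 + 4 = 10)
Z = 1/62 (Z = 1/(64 - 2) = 1/62 ≈ 0.016129)
(f(q(5), 0)*4 + Z)² = (10*4 + 1/62)² = (40 + 1/62)² = (2481/62)² = 6155361/3844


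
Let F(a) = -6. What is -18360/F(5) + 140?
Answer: 3200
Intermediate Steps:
-18360/F(5) + 140 = -18360/(-6) + 140 = -18360*(-1)/6 + 140 = -153*(-20) + 140 = 3060 + 140 = 3200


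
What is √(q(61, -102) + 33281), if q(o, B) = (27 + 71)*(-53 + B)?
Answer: √18091 ≈ 134.50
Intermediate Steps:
q(o, B) = -5194 + 98*B (q(o, B) = 98*(-53 + B) = -5194 + 98*B)
√(q(61, -102) + 33281) = √((-5194 + 98*(-102)) + 33281) = √((-5194 - 9996) + 33281) = √(-15190 + 33281) = √18091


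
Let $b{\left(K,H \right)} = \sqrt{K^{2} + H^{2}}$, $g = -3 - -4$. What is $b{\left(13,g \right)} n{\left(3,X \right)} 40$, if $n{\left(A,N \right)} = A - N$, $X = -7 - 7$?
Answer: $680 \sqrt{170} \approx 8866.1$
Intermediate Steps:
$X = -14$
$g = 1$ ($g = -3 + 4 = 1$)
$b{\left(K,H \right)} = \sqrt{H^{2} + K^{2}}$
$b{\left(13,g \right)} n{\left(3,X \right)} 40 = \sqrt{1^{2} + 13^{2}} \left(3 - -14\right) 40 = \sqrt{1 + 169} \left(3 + 14\right) 40 = \sqrt{170} \cdot 17 \cdot 40 = 17 \sqrt{170} \cdot 40 = 680 \sqrt{170}$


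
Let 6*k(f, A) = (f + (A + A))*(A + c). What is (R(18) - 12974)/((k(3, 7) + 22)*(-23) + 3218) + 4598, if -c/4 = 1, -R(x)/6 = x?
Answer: 23115570/5033 ≈ 4592.8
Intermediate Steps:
R(x) = -6*x
c = -4 (c = -4*1 = -4)
k(f, A) = (-4 + A)*(f + 2*A)/6 (k(f, A) = ((f + (A + A))*(A - 4))/6 = ((f + 2*A)*(-4 + A))/6 = ((-4 + A)*(f + 2*A))/6 = (-4 + A)*(f + 2*A)/6)
(R(18) - 12974)/((k(3, 7) + 22)*(-23) + 3218) + 4598 = (-6*18 - 12974)/(((-4/3*7 - ⅔*3 + (⅓)*7² + (⅙)*7*3) + 22)*(-23) + 3218) + 4598 = (-108 - 12974)/(((-28/3 - 2 + (⅓)*49 + 7/2) + 22)*(-23) + 3218) + 4598 = -13082/(((-28/3 - 2 + 49/3 + 7/2) + 22)*(-23) + 3218) + 4598 = -13082/((17/2 + 22)*(-23) + 3218) + 4598 = -13082/((61/2)*(-23) + 3218) + 4598 = -13082/(-1403/2 + 3218) + 4598 = -13082/5033/2 + 4598 = -13082*2/5033 + 4598 = -26164/5033 + 4598 = 23115570/5033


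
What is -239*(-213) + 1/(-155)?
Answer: 7890584/155 ≈ 50907.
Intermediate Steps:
-239*(-213) + 1/(-155) = 50907 - 1/155 = 7890584/155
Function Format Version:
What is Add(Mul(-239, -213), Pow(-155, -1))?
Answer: Rational(7890584, 155) ≈ 50907.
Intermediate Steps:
Add(Mul(-239, -213), Pow(-155, -1)) = Add(50907, Rational(-1, 155)) = Rational(7890584, 155)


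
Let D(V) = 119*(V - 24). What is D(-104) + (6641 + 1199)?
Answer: -7392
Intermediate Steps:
D(V) = -2856 + 119*V (D(V) = 119*(-24 + V) = -2856 + 119*V)
D(-104) + (6641 + 1199) = (-2856 + 119*(-104)) + (6641 + 1199) = (-2856 - 12376) + 7840 = -15232 + 7840 = -7392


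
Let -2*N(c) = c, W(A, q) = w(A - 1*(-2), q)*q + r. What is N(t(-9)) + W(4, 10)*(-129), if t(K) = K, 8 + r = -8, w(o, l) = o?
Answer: -11343/2 ≈ -5671.5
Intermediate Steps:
r = -16 (r = -8 - 8 = -16)
W(A, q) = -16 + q*(2 + A) (W(A, q) = (A - 1*(-2))*q - 16 = (A + 2)*q - 16 = (2 + A)*q - 16 = q*(2 + A) - 16 = -16 + q*(2 + A))
N(c) = -c/2
N(t(-9)) + W(4, 10)*(-129) = -½*(-9) + (-16 + 10*(2 + 4))*(-129) = 9/2 + (-16 + 10*6)*(-129) = 9/2 + (-16 + 60)*(-129) = 9/2 + 44*(-129) = 9/2 - 5676 = -11343/2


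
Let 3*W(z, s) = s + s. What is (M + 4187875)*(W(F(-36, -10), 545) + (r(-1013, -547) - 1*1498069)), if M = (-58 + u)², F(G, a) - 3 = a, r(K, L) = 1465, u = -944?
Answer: -23304901488638/3 ≈ -7.7683e+12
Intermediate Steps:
F(G, a) = 3 + a
W(z, s) = 2*s/3 (W(z, s) = (s + s)/3 = (2*s)/3 = 2*s/3)
M = 1004004 (M = (-58 - 944)² = (-1002)² = 1004004)
(M + 4187875)*(W(F(-36, -10), 545) + (r(-1013, -547) - 1*1498069)) = (1004004 + 4187875)*((⅔)*545 + (1465 - 1*1498069)) = 5191879*(1090/3 + (1465 - 1498069)) = 5191879*(1090/3 - 1496604) = 5191879*(-4488722/3) = -23304901488638/3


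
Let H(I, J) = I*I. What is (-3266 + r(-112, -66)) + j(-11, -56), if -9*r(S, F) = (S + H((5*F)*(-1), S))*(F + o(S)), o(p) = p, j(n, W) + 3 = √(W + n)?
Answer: 19334843/9 + I*√67 ≈ 2.1483e+6 + 8.1853*I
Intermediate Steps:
j(n, W) = -3 + √(W + n)
H(I, J) = I²
r(S, F) = -(F + S)*(S + 25*F²)/9 (r(S, F) = -(S + ((5*F)*(-1))²)*(F + S)/9 = -(S + (-5*F)²)*(F + S)/9 = -(S + 25*F²)*(F + S)/9 = -(F + S)*(S + 25*F²)/9)
(-3266 + r(-112, -66)) + j(-11, -56) = (-3266 + (-25/9*(-66)³ - ⅑*(-112)² - 25/9*(-112)*(-66)² - ⅑*(-66)*(-112))) + (-3 + √(-56 - 11)) = (-3266 + (-25/9*(-287496) - ⅑*12544 - 25/9*(-112)*4356 - 2464/3)) + (-3 + √(-67)) = (-3266 + (798600 - 12544/9 + 1355200 - 2464/3)) + (-3 + I*√67) = (-3266 + 19364264/9) + (-3 + I*√67) = 19334870/9 + (-3 + I*√67) = 19334843/9 + I*√67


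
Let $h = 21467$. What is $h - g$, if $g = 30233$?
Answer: $-8766$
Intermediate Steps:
$h - g = 21467 - 30233 = -8766$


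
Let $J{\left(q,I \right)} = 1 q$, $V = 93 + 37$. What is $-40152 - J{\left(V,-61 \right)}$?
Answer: $-40282$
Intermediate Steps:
$V = 130$
$J{\left(q,I \right)} = q$
$-40152 - J{\left(V,-61 \right)} = -40152 - 130 = -40282$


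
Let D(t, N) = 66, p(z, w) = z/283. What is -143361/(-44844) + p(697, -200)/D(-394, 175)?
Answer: 451492171/139599372 ≈ 3.2342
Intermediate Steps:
p(z, w) = z/283 (p(z, w) = z*(1/283) = z/283)
-143361/(-44844) + p(697, -200)/D(-394, 175) = -143361/(-44844) + ((1/283)*697)/66 = -143361*(-1/44844) + (697/283)*(1/66) = 47787/14948 + 697/18678 = 451492171/139599372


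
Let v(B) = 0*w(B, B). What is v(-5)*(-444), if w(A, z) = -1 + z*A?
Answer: 0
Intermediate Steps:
w(A, z) = -1 + A*z
v(B) = 0 (v(B) = 0*(-1 + B*B) = 0*(-1 + B²) = 0)
v(-5)*(-444) = 0*(-444) = 0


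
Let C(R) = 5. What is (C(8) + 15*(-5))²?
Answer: 4900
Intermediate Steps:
(C(8) + 15*(-5))² = (5 + 15*(-5))² = (5 - 75)² = (-70)² = 4900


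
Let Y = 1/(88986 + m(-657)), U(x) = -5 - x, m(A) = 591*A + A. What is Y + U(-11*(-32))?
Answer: -107085007/299958 ≈ -357.00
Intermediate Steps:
m(A) = 592*A
Y = -1/299958 (Y = 1/(88986 + 592*(-657)) = 1/(88986 - 388944) = 1/(-299958) = -1/299958 ≈ -3.3338e-6)
Y + U(-11*(-32)) = -1/299958 + (-5 - (-11)*(-32)) = -1/299958 + (-5 - 1*352) = -1/299958 + (-5 - 352) = -1/299958 - 357 = -107085007/299958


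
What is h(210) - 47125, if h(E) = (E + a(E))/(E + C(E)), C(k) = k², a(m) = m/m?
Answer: -9896249/210 ≈ -47125.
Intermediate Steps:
a(m) = 1
h(E) = (1 + E)/(E + E²) (h(E) = (E + 1)/(E + E²) = (1 + E)/(E + E²))
h(210) - 47125 = 1/210 - 47125 = -9896249/210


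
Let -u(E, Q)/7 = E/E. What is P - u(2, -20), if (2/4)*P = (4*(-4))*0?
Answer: 7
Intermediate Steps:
u(E, Q) = -7 (u(E, Q) = -7*E/E = -7*1 = -7)
P = 0 (P = 2*((4*(-4))*0) = 2*(-16*0) = 2*0 = 0)
P - u(2, -20) = 0 - 1*(-7) = 0 + 7 = 7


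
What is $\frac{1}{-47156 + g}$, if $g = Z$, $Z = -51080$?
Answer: $- \frac{1}{98236} \approx -1.018 \cdot 10^{-5}$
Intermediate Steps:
$g = -51080$
$\frac{1}{-47156 + g} = \frac{1}{-47156 - 51080} = \frac{1}{-98236} = - \frac{1}{98236}$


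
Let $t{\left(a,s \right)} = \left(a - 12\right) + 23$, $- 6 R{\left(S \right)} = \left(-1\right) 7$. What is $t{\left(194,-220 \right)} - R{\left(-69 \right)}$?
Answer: $\frac{1223}{6} \approx 203.83$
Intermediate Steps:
$R{\left(S \right)} = \frac{7}{6}$ ($R{\left(S \right)} = - \frac{\left(-1\right) 7}{6} = \left(- \frac{1}{6}\right) \left(-7\right) = \frac{7}{6}$)
$t{\left(a,s \right)} = 11 + a$ ($t{\left(a,s \right)} = \left(-12 + a\right) + 23 = 11 + a$)
$t{\left(194,-220 \right)} - R{\left(-69 \right)} = \left(11 + 194\right) - \frac{7}{6} = 205 - \frac{7}{6} = \frac{1223}{6}$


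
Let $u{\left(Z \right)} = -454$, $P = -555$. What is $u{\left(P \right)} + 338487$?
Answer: $338033$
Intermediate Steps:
$u{\left(P \right)} + 338487 = -454 + 338487 = 338033$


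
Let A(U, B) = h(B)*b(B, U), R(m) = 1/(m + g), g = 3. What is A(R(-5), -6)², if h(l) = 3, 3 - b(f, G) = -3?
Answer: 324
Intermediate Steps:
b(f, G) = 6 (b(f, G) = 3 - 1*(-3) = 3 + 3 = 6)
R(m) = 1/(3 + m) (R(m) = 1/(m + 3) = 1/(3 + m))
A(U, B) = 18 (A(U, B) = 3*6 = 18)
A(R(-5), -6)² = 18² = 324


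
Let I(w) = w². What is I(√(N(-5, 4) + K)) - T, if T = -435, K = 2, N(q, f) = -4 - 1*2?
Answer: 431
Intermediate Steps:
N(q, f) = -6 (N(q, f) = -4 - 2 = -6)
I(√(N(-5, 4) + K)) - T = (√(-6 + 2))² - 1*(-435) = (√(-4))² + 435 = (2*I)² + 435 = -4 + 435 = 431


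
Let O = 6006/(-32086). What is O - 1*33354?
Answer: -535101225/16043 ≈ -33354.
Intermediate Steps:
O = -3003/16043 (O = 6006*(-1/32086) = -3003/16043 ≈ -0.18718)
O - 1*33354 = -3003/16043 - 1*33354 = -3003/16043 - 33354 = -535101225/16043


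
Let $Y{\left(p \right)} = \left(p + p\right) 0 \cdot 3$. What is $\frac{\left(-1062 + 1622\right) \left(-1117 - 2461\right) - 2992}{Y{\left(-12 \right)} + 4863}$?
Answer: $- \frac{2006672}{4863} \approx -412.64$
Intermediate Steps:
$Y{\left(p \right)} = 0$ ($Y{\left(p \right)} = 2 p 0 \cdot 3 = 0 \cdot 3 = 0$)
$\frac{\left(-1062 + 1622\right) \left(-1117 - 2461\right) - 2992}{Y{\left(-12 \right)} + 4863} = \frac{\left(-1062 + 1622\right) \left(-1117 - 2461\right) - 2992}{0 + 4863} = \frac{560 \left(-3578\right) - 2992}{4863} = \left(-2003680 - 2992\right) \frac{1}{4863} = \left(-2006672\right) \frac{1}{4863} = - \frac{2006672}{4863}$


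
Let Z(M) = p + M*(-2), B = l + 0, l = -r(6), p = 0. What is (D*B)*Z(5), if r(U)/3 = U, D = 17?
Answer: 3060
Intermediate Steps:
r(U) = 3*U
l = -18 (l = -3*6 = -1*18 = -18)
B = -18 (B = -18 + 0 = -18)
Z(M) = -2*M (Z(M) = 0 + M*(-2) = 0 - 2*M = -2*M)
(D*B)*Z(5) = (17*(-18))*(-2*5) = -306*(-10) = 3060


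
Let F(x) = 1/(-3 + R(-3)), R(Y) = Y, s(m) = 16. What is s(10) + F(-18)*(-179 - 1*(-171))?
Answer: 52/3 ≈ 17.333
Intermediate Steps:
F(x) = -⅙ (F(x) = 1/(-3 - 3) = 1/(-6) = -⅙)
s(10) + F(-18)*(-179 - 1*(-171)) = 16 - (-179 - 1*(-171))/6 = 16 - (-179 + 171)/6 = 16 - ⅙*(-8) = 16 + 4/3 = 52/3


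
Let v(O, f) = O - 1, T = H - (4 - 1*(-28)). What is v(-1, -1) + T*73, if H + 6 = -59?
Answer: -7083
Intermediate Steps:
H = -65 (H = -6 - 59 = -65)
T = -97 (T = -65 - (4 - 1*(-28)) = -65 - (4 + 28) = -65 - 1*32 = -65 - 32 = -97)
v(O, f) = -1 + O
v(-1, -1) + T*73 = (-1 - 1) - 97*73 = -2 - 7081 = -7083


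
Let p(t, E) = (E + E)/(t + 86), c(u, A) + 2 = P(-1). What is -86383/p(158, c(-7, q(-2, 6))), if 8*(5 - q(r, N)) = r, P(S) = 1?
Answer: 10538726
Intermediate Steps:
q(r, N) = 5 - r/8
c(u, A) = -1 (c(u, A) = -2 + 1 = -1)
p(t, E) = 2*E/(86 + t) (p(t, E) = (2*E)/(86 + t) = 2*E/(86 + t))
-86383/p(158, c(-7, q(-2, 6))) = -86383/(2*(-1)/(86 + 158)) = -86383/(2*(-1)/244) = -86383/(2*(-1)*(1/244)) = -86383/(-1/122) = -86383*(-122) = 10538726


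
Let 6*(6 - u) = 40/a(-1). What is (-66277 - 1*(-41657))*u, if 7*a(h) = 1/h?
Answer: -3889960/3 ≈ -1.2967e+6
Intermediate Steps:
a(h) = 1/(7*h) (a(h) = (1/h)/7 = 1/(7*h))
u = 158/3 (u = 6 - 20/(3*((⅐)/(-1))) = 6 - 20/(3*((⅐)*(-1))) = 6 - 20/(3*(-⅐)) = 6 - 20*(-7)/3 = 6 - ⅙*(-280) = 6 + 140/3 = 158/3 ≈ 52.667)
(-66277 - 1*(-41657))*u = (-66277 - 1*(-41657))*(158/3) = (-66277 + 41657)*(158/3) = -24620*158/3 = -3889960/3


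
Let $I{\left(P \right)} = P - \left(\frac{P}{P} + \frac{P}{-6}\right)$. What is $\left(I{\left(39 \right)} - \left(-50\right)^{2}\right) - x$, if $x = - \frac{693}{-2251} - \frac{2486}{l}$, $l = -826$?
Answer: $- \frac{4571743397}{1859326} \approx -2458.8$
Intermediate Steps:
$I{\left(P \right)} = -1 + \frac{7 P}{6}$ ($I{\left(P \right)} = P - \left(1 + P \left(- \frac{1}{6}\right)\right) = P - \left(1 - \frac{P}{6}\right) = P + \left(-1 + \frac{P}{6}\right) = -1 + \frac{7 P}{6}$)
$x = \frac{3084202}{929663}$ ($x = - \frac{693}{-2251} - \frac{2486}{-826} = \left(-693\right) \left(- \frac{1}{2251}\right) - - \frac{1243}{413} = \frac{693}{2251} + \frac{1243}{413} = \frac{3084202}{929663} \approx 3.3175$)
$\left(I{\left(39 \right)} - \left(-50\right)^{2}\right) - x = \left(\left(-1 + \frac{7}{6} \cdot 39\right) - \left(-50\right)^{2}\right) - \frac{3084202}{929663} = \left(\left(-1 + \frac{91}{2}\right) - 2500\right) - \frac{3084202}{929663} = \left(\frac{89}{2} - 2500\right) - \frac{3084202}{929663} = - \frac{4911}{2} - \frac{3084202}{929663} = - \frac{4571743397}{1859326}$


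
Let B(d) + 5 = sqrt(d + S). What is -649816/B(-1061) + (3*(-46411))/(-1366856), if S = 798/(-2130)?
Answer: 1576617391846879/527145785528 + 1299632*I*sqrt(33439935)/385663 ≈ 2990.9 + 19487.0*I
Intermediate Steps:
S = -133/355 (S = 798*(-1/2130) = -133/355 ≈ -0.37465)
B(d) = -5 + sqrt(-133/355 + d) (B(d) = -5 + sqrt(d - 133/355) = -5 + sqrt(-133/355 + d))
-649816/B(-1061) + (3*(-46411))/(-1366856) = -649816/(-5 + sqrt(-47215 + 126025*(-1061))/355) + (3*(-46411))/(-1366856) = -649816/(-5 + sqrt(-47215 - 133712525)/355) - 139233*(-1/1366856) = -649816/(-5 + sqrt(-133759740)/355) + 139233/1366856 = -649816/(-5 + (2*I*sqrt(33439935))/355) + 139233/1366856 = -649816/(-5 + 2*I*sqrt(33439935)/355) + 139233/1366856 = 139233/1366856 - 649816/(-5 + 2*I*sqrt(33439935)/355)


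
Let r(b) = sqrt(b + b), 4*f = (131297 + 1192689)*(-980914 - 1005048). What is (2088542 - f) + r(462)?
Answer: 657348559675 + 2*sqrt(231) ≈ 6.5735e+11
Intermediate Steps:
f = -657346471133 (f = ((131297 + 1192689)*(-980914 - 1005048))/4 = (1323986*(-1985962))/4 = (1/4)*(-2629385884532) = -657346471133)
r(b) = sqrt(2)*sqrt(b) (r(b) = sqrt(2*b) = sqrt(2)*sqrt(b))
(2088542 - f) + r(462) = (2088542 - 1*(-657346471133)) + sqrt(2)*sqrt(462) = (2088542 + 657346471133) + 2*sqrt(231) = 657348559675 + 2*sqrt(231)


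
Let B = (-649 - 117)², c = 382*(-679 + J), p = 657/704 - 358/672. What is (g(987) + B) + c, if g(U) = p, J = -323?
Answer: 3015823649/14784 ≈ 2.0399e+5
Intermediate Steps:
p = 5921/14784 (p = 657*(1/704) - 358*1/672 = 657/704 - 179/336 = 5921/14784 ≈ 0.40050)
g(U) = 5921/14784
c = -382764 (c = 382*(-679 - 323) = 382*(-1002) = -382764)
B = 586756 (B = (-766)² = 586756)
(g(987) + B) + c = (5921/14784 + 586756) - 382764 = 8674606625/14784 - 382764 = 3015823649/14784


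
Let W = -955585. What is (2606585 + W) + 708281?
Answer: 2359281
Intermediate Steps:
(2606585 + W) + 708281 = (2606585 - 955585) + 708281 = 1651000 + 708281 = 2359281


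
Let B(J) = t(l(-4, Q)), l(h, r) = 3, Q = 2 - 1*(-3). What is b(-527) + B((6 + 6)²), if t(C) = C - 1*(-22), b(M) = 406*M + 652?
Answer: -213285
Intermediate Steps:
Q = 5 (Q = 2 + 3 = 5)
b(M) = 652 + 406*M
t(C) = 22 + C (t(C) = C + 22 = 22 + C)
B(J) = 25 (B(J) = 22 + 3 = 25)
b(-527) + B((6 + 6)²) = (652 + 406*(-527)) + 25 = (652 - 213962) + 25 = -213310 + 25 = -213285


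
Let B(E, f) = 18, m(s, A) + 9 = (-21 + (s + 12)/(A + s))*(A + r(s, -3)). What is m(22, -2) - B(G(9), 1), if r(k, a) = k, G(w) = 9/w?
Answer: -413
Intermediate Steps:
m(s, A) = -9 + (-21 + (12 + s)/(A + s))*(A + s) (m(s, A) = -9 + (-21 + (s + 12)/(A + s))*(A + s) = -9 + (-21 + (12 + s)/(A + s))*(A + s))
m(22, -2) - B(G(9), 1) = (3 - 21*(-2) - 20*22) - 1*18 = (3 + 42 - 440) - 18 = -395 - 18 = -413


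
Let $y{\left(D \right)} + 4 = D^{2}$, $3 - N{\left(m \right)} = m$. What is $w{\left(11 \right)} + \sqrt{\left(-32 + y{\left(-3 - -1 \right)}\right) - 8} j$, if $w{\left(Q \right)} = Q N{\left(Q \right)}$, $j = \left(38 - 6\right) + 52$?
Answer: $-88 + 168 i \sqrt{10} \approx -88.0 + 531.26 i$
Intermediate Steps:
$N{\left(m \right)} = 3 - m$
$y{\left(D \right)} = -4 + D^{2}$
$j = 84$ ($j = 32 + 52 = 84$)
$w{\left(Q \right)} = Q \left(3 - Q\right)$
$w{\left(11 \right)} + \sqrt{\left(-32 + y{\left(-3 - -1 \right)}\right) - 8} j = 11 \left(3 - 11\right) + \sqrt{\left(-32 - \left(4 - \left(-3 - -1\right)^{2}\right)\right) - 8} \cdot 84 = 11 \left(3 - 11\right) + \sqrt{\left(-32 - \left(4 - \left(-3 + 1\right)^{2}\right)\right) - 8} \cdot 84 = 11 \left(-8\right) + \sqrt{\left(-32 - \left(4 - \left(-2\right)^{2}\right)\right) - 8} \cdot 84 = -88 + \sqrt{\left(-32 + \left(-4 + 4\right)\right) - 8} \cdot 84 = -88 + \sqrt{\left(-32 + 0\right) - 8} \cdot 84 = -88 + \sqrt{-32 - 8} \cdot 84 = -88 + \sqrt{-40} \cdot 84 = -88 + 2 i \sqrt{10} \cdot 84 = -88 + 168 i \sqrt{10}$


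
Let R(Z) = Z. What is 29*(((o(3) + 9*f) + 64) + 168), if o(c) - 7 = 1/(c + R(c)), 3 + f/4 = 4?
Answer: 47879/6 ≈ 7979.8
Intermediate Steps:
f = 4 (f = -12 + 4*4 = -12 + 16 = 4)
o(c) = 7 + 1/(2*c) (o(c) = 7 + 1/(c + c) = 7 + 1/(2*c))
29*(((o(3) + 9*f) + 64) + 168) = 29*((((7 + (½)/3) + 9*4) + 64) + 168) = 29*((((7 + (½)*(⅓)) + 36) + 64) + 168) = 29*((((7 + ⅙) + 36) + 64) + 168) = 29*(((43/6 + 36) + 64) + 168) = 29*((259/6 + 64) + 168) = 29*(643/6 + 168) = 29*(1651/6) = 47879/6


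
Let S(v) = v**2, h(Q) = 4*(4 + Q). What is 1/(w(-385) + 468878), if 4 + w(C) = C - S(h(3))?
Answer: 1/467705 ≈ 2.1381e-6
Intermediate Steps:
h(Q) = 16 + 4*Q
w(C) = -788 + C (w(C) = -4 + (C - (16 + 4*3)**2) = -4 + (C - (16 + 12)**2) = -4 + (C - 1*28**2) = -4 + (C - 1*784) = -4 + (C - 784) = -4 + (-784 + C) = -788 + C)
1/(w(-385) + 468878) = 1/((-788 - 385) + 468878) = 1/(-1173 + 468878) = 1/467705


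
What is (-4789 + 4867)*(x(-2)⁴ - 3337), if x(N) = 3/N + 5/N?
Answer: -240318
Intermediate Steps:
x(N) = 8/N
(-4789 + 4867)*(x(-2)⁴ - 3337) = (-4789 + 4867)*((8/(-2))⁴ - 3337) = 78*((8*(-½))⁴ - 3337) = 78*((-4)⁴ - 3337) = 78*(256 - 3337) = 78*(-3081) = -240318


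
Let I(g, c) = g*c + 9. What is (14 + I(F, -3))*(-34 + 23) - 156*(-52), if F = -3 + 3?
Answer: 7859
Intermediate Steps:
F = 0
I(g, c) = 9 + c*g (I(g, c) = c*g + 9 = 9 + c*g)
(14 + I(F, -3))*(-34 + 23) - 156*(-52) = (14 + (9 - 3*0))*(-34 + 23) - 156*(-52) = (14 + (9 + 0))*(-11) + 8112 = (14 + 9)*(-11) + 8112 = 23*(-11) + 8112 = -253 + 8112 = 7859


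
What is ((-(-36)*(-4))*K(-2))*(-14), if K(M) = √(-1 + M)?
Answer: 2016*I*√3 ≈ 3491.8*I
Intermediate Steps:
((-(-36)*(-4))*K(-2))*(-14) = ((-(-36)*(-4))*√(-1 - 2))*(-14) = ((-18*8)*√(-3))*(-14) = -144*I*√3*(-14) = 2016*I*√3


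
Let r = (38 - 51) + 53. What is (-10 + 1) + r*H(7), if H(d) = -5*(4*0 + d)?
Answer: -1409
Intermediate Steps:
r = 40 (r = -13 + 53 = 40)
H(d) = -5*d (H(d) = -5*(0 + d) = -5*d)
(-10 + 1) + r*H(7) = (-10 + 1) + 40*(-5*7) = -9 + 40*(-35) = -9 - 1400 = -1409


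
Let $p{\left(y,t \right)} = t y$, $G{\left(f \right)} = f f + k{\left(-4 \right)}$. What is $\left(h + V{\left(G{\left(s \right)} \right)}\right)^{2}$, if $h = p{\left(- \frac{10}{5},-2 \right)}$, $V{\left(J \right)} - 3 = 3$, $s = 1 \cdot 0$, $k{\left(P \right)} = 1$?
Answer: $100$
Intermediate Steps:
$s = 0$
$G{\left(f \right)} = 1 + f^{2}$ ($G{\left(f \right)} = f f + 1 = f^{2} + 1 = 1 + f^{2}$)
$V{\left(J \right)} = 6$ ($V{\left(J \right)} = 3 + 3 = 6$)
$h = 4$ ($h = - 2 \left(- \frac{10}{5}\right) = - 2 \left(\left(-10\right) \frac{1}{5}\right) = \left(-2\right) \left(-2\right) = 4$)
$\left(h + V{\left(G{\left(s \right)} \right)}\right)^{2} = \left(4 + 6\right)^{2} = 10^{2} = 100$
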